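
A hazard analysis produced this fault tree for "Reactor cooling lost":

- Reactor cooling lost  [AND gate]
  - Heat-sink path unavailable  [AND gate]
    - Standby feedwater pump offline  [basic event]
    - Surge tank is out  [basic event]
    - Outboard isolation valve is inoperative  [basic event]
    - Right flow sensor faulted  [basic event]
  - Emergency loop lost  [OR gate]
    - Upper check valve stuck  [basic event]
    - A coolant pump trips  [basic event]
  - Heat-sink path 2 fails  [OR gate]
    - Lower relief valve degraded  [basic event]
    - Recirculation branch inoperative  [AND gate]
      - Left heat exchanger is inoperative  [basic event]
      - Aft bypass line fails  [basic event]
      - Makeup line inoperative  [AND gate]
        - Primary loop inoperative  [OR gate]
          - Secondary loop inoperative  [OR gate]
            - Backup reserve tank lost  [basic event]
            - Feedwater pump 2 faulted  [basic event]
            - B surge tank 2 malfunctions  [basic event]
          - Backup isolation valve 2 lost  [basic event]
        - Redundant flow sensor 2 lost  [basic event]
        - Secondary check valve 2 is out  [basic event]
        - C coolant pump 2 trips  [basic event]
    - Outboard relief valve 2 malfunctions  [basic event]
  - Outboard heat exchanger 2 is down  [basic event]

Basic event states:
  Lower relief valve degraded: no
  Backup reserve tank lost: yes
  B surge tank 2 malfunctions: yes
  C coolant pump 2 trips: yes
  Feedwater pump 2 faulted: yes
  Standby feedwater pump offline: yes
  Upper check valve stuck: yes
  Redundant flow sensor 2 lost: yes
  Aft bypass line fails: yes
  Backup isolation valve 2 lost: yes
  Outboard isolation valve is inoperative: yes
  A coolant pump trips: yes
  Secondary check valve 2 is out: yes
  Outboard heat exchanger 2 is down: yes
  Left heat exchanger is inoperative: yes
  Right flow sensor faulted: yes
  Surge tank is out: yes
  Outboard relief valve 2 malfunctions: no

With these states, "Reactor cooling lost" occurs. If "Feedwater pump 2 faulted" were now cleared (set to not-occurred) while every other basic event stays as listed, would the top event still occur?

Yes

Counterfactual: set "Feedwater pump 2 faulted" to not occurred.
Heat-sink path unavailable [AND]: Standby feedwater pump offline=occurs, Surge tank is out=occurs, Outboard isolation valve is inoperative=occurs, Right flow sensor faulted=occurs → all inputs occur → occurs.
Emergency loop lost [OR]: Upper check valve stuck=occurs, A coolant pump trips=occurs → at least one input occurs → occurs.
Secondary loop inoperative [OR]: Backup reserve tank lost=occurs, Feedwater pump 2 faulted=not, B surge tank 2 malfunctions=occurs → at least one input occurs → occurs.
Primary loop inoperative [OR]: Secondary loop inoperative=occurs, Backup isolation valve 2 lost=occurs → at least one input occurs → occurs.
Makeup line inoperative [AND]: Primary loop inoperative=occurs, Redundant flow sensor 2 lost=occurs, Secondary check valve 2 is out=occurs, C coolant pump 2 trips=occurs → all inputs occur → occurs.
Recirculation branch inoperative [AND]: Left heat exchanger is inoperative=occurs, Aft bypass line fails=occurs, Makeup line inoperative=occurs → all inputs occur → occurs.
Heat-sink path 2 fails [OR]: Lower relief valve degraded=not, Recirculation branch inoperative=occurs, Outboard relief valve 2 malfunctions=not → at least one input occurs → occurs.
Reactor cooling lost [AND]: Heat-sink path unavailable=occurs, Emergency loop lost=occurs, Heat-sink path 2 fails=occurs, Outboard heat exchanger 2 is down=occurs → all inputs occur → occurs.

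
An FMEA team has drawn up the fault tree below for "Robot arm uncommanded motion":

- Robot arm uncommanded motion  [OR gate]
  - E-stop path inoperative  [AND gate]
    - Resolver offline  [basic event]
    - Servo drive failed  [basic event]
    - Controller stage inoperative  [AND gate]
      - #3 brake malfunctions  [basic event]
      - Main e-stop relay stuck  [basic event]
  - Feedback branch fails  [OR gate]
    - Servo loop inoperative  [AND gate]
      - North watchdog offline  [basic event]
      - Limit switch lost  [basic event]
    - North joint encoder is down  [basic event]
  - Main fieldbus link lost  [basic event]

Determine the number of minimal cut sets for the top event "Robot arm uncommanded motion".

Controller stage inoperative [AND]: one cut set from each child combined → 1 × 1 = 1 cut set(s).
E-stop path inoperative [AND]: one cut set from each child combined → 1 × 1 × 1 = 1 cut set(s).
Servo loop inoperative [AND]: one cut set from each child combined → 1 × 1 = 1 cut set(s).
Feedback branch fails [OR]: union of children's cut sets → 2 cut set(s).
Robot arm uncommanded motion [OR]: union of children's cut sets → 4 cut set(s).
Minimal cut sets: {#3 brake malfunctions, Main e-stop relay stuck, Resolver offline, Servo drive failed}; {Limit switch lost, North watchdog offline}; {North joint encoder is down}; {Main fieldbus link lost}.

4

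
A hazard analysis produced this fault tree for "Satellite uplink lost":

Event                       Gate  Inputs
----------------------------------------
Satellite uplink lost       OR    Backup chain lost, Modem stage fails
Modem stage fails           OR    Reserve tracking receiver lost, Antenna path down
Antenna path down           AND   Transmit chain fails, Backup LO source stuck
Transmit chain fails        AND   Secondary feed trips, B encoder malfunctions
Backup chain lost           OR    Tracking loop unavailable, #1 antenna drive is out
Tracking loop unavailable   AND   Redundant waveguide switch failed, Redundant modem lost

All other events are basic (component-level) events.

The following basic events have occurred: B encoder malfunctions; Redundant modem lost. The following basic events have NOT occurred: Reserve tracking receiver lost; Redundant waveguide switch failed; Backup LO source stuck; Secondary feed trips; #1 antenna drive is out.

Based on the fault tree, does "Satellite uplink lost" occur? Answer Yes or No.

No

Tracking loop unavailable [AND]: Redundant waveguide switch failed=not, Redundant modem lost=occurs → not all inputs occur → does not occur.
Backup chain lost [OR]: Tracking loop unavailable=not, #1 antenna drive is out=not → no input occurs → does not occur.
Transmit chain fails [AND]: Secondary feed trips=not, B encoder malfunctions=occurs → not all inputs occur → does not occur.
Antenna path down [AND]: Transmit chain fails=not, Backup LO source stuck=not → not all inputs occur → does not occur.
Modem stage fails [OR]: Reserve tracking receiver lost=not, Antenna path down=not → no input occurs → does not occur.
Satellite uplink lost [OR]: Backup chain lost=not, Modem stage fails=not → no input occurs → does not occur.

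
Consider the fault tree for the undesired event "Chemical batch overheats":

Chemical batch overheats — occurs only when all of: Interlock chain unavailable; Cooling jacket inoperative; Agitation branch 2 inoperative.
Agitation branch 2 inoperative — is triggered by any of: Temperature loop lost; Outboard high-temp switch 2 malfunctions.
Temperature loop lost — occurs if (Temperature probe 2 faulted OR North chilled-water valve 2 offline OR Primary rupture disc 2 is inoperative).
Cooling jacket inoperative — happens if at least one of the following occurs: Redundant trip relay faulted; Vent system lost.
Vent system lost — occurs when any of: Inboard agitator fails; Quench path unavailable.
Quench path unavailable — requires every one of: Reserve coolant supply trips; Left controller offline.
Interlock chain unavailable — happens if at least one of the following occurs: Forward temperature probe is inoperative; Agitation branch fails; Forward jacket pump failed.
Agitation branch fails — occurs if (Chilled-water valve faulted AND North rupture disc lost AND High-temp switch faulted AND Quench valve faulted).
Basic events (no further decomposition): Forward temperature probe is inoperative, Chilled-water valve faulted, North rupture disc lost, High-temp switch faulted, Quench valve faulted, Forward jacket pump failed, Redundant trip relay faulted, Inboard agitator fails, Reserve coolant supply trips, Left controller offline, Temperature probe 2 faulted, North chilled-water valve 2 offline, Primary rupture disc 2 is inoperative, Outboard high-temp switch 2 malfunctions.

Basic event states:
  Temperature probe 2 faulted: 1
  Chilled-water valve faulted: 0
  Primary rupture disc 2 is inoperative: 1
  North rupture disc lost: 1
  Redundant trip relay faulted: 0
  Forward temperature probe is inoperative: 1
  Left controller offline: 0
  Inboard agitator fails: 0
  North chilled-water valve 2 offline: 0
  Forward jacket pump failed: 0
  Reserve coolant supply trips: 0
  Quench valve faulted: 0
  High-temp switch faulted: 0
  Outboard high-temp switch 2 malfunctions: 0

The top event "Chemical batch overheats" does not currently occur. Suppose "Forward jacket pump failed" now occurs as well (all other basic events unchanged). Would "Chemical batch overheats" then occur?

Counterfactual: set "Forward jacket pump failed" to occurred.
Agitation branch fails [AND]: Chilled-water valve faulted=not, North rupture disc lost=occurs, High-temp switch faulted=not, Quench valve faulted=not → not all inputs occur → does not occur.
Interlock chain unavailable [OR]: Forward temperature probe is inoperative=occurs, Agitation branch fails=not, Forward jacket pump failed=occurs → at least one input occurs → occurs.
Quench path unavailable [AND]: Reserve coolant supply trips=not, Left controller offline=not → not all inputs occur → does not occur.
Vent system lost [OR]: Inboard agitator fails=not, Quench path unavailable=not → no input occurs → does not occur.
Cooling jacket inoperative [OR]: Redundant trip relay faulted=not, Vent system lost=not → no input occurs → does not occur.
Temperature loop lost [OR]: Temperature probe 2 faulted=occurs, North chilled-water valve 2 offline=not, Primary rupture disc 2 is inoperative=occurs → at least one input occurs → occurs.
Agitation branch 2 inoperative [OR]: Temperature loop lost=occurs, Outboard high-temp switch 2 malfunctions=not → at least one input occurs → occurs.
Chemical batch overheats [AND]: Interlock chain unavailable=occurs, Cooling jacket inoperative=not, Agitation branch 2 inoperative=occurs → not all inputs occur → does not occur.

No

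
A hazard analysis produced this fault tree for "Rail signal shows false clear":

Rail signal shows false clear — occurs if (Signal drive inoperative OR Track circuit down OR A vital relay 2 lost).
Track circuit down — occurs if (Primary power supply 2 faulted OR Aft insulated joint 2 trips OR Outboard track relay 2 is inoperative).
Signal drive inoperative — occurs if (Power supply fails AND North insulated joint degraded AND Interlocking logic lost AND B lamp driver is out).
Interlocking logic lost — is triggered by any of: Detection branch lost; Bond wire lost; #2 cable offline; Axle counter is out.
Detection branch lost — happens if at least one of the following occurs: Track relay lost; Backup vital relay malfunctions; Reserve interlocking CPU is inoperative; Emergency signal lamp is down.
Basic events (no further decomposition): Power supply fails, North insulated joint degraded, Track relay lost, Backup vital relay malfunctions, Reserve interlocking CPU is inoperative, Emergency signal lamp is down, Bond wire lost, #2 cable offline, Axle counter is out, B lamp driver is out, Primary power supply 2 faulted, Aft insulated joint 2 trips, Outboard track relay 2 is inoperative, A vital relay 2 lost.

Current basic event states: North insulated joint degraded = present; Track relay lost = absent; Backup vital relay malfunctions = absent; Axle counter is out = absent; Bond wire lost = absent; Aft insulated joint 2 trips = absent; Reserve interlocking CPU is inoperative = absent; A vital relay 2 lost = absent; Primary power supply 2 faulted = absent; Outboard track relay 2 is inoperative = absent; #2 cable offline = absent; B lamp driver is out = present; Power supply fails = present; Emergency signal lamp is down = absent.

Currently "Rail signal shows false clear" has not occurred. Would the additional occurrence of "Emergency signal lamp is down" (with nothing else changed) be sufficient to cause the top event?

Yes

Counterfactual: set "Emergency signal lamp is down" to occurred.
Detection branch lost [OR]: Track relay lost=not, Backup vital relay malfunctions=not, Reserve interlocking CPU is inoperative=not, Emergency signal lamp is down=occurs → at least one input occurs → occurs.
Interlocking logic lost [OR]: Detection branch lost=occurs, Bond wire lost=not, #2 cable offline=not, Axle counter is out=not → at least one input occurs → occurs.
Signal drive inoperative [AND]: Power supply fails=occurs, North insulated joint degraded=occurs, Interlocking logic lost=occurs, B lamp driver is out=occurs → all inputs occur → occurs.
Track circuit down [OR]: Primary power supply 2 faulted=not, Aft insulated joint 2 trips=not, Outboard track relay 2 is inoperative=not → no input occurs → does not occur.
Rail signal shows false clear [OR]: Signal drive inoperative=occurs, Track circuit down=not, A vital relay 2 lost=not → at least one input occurs → occurs.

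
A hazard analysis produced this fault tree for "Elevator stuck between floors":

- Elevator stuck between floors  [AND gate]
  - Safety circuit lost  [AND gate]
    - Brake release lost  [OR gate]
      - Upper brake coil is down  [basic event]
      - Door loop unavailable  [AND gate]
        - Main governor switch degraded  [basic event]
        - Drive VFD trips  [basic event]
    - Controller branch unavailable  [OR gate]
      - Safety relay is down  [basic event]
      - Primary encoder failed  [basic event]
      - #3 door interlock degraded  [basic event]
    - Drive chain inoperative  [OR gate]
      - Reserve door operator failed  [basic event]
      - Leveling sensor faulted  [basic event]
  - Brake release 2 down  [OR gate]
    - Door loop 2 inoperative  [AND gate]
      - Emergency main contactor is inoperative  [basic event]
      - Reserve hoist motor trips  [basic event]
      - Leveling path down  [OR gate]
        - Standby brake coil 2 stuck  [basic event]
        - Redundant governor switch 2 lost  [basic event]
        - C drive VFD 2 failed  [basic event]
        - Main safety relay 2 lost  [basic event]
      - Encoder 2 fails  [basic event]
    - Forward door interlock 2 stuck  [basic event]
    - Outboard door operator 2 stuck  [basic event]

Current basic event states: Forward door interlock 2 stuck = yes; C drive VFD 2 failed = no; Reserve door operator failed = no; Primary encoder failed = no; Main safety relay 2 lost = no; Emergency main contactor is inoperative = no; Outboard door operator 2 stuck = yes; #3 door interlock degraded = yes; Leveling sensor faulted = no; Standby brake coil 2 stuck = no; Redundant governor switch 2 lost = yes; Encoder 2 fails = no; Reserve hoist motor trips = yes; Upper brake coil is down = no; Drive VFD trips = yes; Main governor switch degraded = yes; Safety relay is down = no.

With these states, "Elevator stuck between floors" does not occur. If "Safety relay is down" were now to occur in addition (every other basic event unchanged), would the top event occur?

Counterfactual: set "Safety relay is down" to occurred.
Door loop unavailable [AND]: Main governor switch degraded=occurs, Drive VFD trips=occurs → all inputs occur → occurs.
Brake release lost [OR]: Upper brake coil is down=not, Door loop unavailable=occurs → at least one input occurs → occurs.
Controller branch unavailable [OR]: Safety relay is down=occurs, Primary encoder failed=not, #3 door interlock degraded=occurs → at least one input occurs → occurs.
Drive chain inoperative [OR]: Reserve door operator failed=not, Leveling sensor faulted=not → no input occurs → does not occur.
Safety circuit lost [AND]: Brake release lost=occurs, Controller branch unavailable=occurs, Drive chain inoperative=not → not all inputs occur → does not occur.
Leveling path down [OR]: Standby brake coil 2 stuck=not, Redundant governor switch 2 lost=occurs, C drive VFD 2 failed=not, Main safety relay 2 lost=not → at least one input occurs → occurs.
Door loop 2 inoperative [AND]: Emergency main contactor is inoperative=not, Reserve hoist motor trips=occurs, Leveling path down=occurs, Encoder 2 fails=not → not all inputs occur → does not occur.
Brake release 2 down [OR]: Door loop 2 inoperative=not, Forward door interlock 2 stuck=occurs, Outboard door operator 2 stuck=occurs → at least one input occurs → occurs.
Elevator stuck between floors [AND]: Safety circuit lost=not, Brake release 2 down=occurs → not all inputs occur → does not occur.

No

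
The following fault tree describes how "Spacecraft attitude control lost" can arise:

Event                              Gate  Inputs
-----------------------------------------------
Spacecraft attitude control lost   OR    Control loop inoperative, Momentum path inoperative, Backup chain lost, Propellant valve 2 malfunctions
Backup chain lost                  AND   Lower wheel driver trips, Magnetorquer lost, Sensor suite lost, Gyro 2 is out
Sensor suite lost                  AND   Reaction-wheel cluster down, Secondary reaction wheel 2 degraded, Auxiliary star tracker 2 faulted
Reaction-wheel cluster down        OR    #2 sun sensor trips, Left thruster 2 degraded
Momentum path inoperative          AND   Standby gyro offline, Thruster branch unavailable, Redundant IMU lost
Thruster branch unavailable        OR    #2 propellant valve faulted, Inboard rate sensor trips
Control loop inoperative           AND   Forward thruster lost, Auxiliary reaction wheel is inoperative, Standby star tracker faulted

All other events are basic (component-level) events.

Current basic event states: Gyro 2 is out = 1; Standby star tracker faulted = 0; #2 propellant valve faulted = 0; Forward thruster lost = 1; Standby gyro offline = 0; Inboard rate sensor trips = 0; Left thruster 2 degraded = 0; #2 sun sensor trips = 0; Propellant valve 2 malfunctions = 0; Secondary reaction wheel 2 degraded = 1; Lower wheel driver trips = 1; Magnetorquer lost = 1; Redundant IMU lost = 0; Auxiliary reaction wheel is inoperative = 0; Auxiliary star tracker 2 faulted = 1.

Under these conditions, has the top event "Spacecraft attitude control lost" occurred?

Control loop inoperative [AND]: Forward thruster lost=occurs, Auxiliary reaction wheel is inoperative=not, Standby star tracker faulted=not → not all inputs occur → does not occur.
Thruster branch unavailable [OR]: #2 propellant valve faulted=not, Inboard rate sensor trips=not → no input occurs → does not occur.
Momentum path inoperative [AND]: Standby gyro offline=not, Thruster branch unavailable=not, Redundant IMU lost=not → not all inputs occur → does not occur.
Reaction-wheel cluster down [OR]: #2 sun sensor trips=not, Left thruster 2 degraded=not → no input occurs → does not occur.
Sensor suite lost [AND]: Reaction-wheel cluster down=not, Secondary reaction wheel 2 degraded=occurs, Auxiliary star tracker 2 faulted=occurs → not all inputs occur → does not occur.
Backup chain lost [AND]: Lower wheel driver trips=occurs, Magnetorquer lost=occurs, Sensor suite lost=not, Gyro 2 is out=occurs → not all inputs occur → does not occur.
Spacecraft attitude control lost [OR]: Control loop inoperative=not, Momentum path inoperative=not, Backup chain lost=not, Propellant valve 2 malfunctions=not → no input occurs → does not occur.

No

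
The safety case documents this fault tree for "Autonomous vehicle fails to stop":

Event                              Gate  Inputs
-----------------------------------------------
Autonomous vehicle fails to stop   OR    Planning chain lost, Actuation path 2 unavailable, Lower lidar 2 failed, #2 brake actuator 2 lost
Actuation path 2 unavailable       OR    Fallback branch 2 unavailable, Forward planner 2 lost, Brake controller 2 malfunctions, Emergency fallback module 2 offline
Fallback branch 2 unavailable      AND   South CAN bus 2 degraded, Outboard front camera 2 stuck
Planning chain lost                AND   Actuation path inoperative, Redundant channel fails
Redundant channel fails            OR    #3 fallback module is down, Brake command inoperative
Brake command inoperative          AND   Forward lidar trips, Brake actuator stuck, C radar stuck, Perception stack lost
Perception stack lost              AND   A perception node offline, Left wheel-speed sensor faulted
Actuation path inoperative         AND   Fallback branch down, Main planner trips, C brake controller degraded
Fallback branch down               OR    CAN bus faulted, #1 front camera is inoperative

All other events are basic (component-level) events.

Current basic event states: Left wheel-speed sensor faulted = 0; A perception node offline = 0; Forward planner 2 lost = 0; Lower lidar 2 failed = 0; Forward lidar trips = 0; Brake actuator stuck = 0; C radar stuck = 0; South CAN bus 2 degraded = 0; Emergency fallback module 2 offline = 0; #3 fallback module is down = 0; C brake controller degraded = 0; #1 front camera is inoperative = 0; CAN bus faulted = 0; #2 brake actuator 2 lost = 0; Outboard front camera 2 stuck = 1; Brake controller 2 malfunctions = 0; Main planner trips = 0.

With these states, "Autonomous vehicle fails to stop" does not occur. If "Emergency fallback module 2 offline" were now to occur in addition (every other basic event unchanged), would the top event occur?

Yes

Counterfactual: set "Emergency fallback module 2 offline" to occurred.
Fallback branch down [OR]: CAN bus faulted=not, #1 front camera is inoperative=not → no input occurs → does not occur.
Actuation path inoperative [AND]: Fallback branch down=not, Main planner trips=not, C brake controller degraded=not → not all inputs occur → does not occur.
Perception stack lost [AND]: A perception node offline=not, Left wheel-speed sensor faulted=not → not all inputs occur → does not occur.
Brake command inoperative [AND]: Forward lidar trips=not, Brake actuator stuck=not, C radar stuck=not, Perception stack lost=not → not all inputs occur → does not occur.
Redundant channel fails [OR]: #3 fallback module is down=not, Brake command inoperative=not → no input occurs → does not occur.
Planning chain lost [AND]: Actuation path inoperative=not, Redundant channel fails=not → not all inputs occur → does not occur.
Fallback branch 2 unavailable [AND]: South CAN bus 2 degraded=not, Outboard front camera 2 stuck=occurs → not all inputs occur → does not occur.
Actuation path 2 unavailable [OR]: Fallback branch 2 unavailable=not, Forward planner 2 lost=not, Brake controller 2 malfunctions=not, Emergency fallback module 2 offline=occurs → at least one input occurs → occurs.
Autonomous vehicle fails to stop [OR]: Planning chain lost=not, Actuation path 2 unavailable=occurs, Lower lidar 2 failed=not, #2 brake actuator 2 lost=not → at least one input occurs → occurs.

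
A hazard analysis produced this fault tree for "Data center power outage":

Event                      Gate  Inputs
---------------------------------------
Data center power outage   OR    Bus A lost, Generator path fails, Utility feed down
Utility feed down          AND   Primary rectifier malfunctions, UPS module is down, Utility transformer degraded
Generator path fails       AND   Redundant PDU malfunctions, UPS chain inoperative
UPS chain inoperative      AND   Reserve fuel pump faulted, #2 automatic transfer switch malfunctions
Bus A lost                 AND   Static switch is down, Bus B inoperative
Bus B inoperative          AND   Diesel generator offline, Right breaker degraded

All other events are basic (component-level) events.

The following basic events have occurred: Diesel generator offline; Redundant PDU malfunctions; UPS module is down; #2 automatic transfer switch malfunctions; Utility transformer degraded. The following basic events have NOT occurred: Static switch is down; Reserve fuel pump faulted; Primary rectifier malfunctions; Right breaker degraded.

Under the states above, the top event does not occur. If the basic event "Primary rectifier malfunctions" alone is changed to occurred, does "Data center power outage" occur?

Yes

Counterfactual: set "Primary rectifier malfunctions" to occurred.
Bus B inoperative [AND]: Diesel generator offline=occurs, Right breaker degraded=not → not all inputs occur → does not occur.
Bus A lost [AND]: Static switch is down=not, Bus B inoperative=not → not all inputs occur → does not occur.
UPS chain inoperative [AND]: Reserve fuel pump faulted=not, #2 automatic transfer switch malfunctions=occurs → not all inputs occur → does not occur.
Generator path fails [AND]: Redundant PDU malfunctions=occurs, UPS chain inoperative=not → not all inputs occur → does not occur.
Utility feed down [AND]: Primary rectifier malfunctions=occurs, UPS module is down=occurs, Utility transformer degraded=occurs → all inputs occur → occurs.
Data center power outage [OR]: Bus A lost=not, Generator path fails=not, Utility feed down=occurs → at least one input occurs → occurs.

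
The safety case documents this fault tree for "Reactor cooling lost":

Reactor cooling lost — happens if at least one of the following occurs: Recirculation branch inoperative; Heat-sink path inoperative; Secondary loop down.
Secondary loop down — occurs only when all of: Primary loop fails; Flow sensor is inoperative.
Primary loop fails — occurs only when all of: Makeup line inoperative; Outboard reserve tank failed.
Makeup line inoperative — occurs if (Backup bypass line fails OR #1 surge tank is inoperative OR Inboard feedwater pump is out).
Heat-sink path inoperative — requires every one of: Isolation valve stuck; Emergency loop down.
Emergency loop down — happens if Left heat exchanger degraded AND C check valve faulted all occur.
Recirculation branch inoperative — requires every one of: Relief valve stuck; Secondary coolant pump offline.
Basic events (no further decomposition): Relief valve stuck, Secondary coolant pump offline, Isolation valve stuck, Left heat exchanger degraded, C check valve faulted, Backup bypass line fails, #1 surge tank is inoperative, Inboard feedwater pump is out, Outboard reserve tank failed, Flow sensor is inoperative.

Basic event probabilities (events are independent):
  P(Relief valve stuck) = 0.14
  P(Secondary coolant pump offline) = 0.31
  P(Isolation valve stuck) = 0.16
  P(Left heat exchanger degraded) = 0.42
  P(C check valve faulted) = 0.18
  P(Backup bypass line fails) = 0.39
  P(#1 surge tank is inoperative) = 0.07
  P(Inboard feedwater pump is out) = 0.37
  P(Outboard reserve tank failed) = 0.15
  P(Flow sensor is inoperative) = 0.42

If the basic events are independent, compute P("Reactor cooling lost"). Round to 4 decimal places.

P(Recirculation branch inoperative) [AND] = 0.14 × 0.31 = 0.043400
P(Emergency loop down) [AND] = 0.42 × 0.18 = 0.075600
P(Heat-sink path inoperative) [AND] = 0.16 × 0.075600 = 0.012096
P(Makeup line inoperative) [OR] = 1 − (1−0.39) × (1−0.07) × (1−0.37) = 0.642601
P(Primary loop fails) [AND] = 0.642601 × 0.15 = 0.096390
P(Secondary loop down) [AND] = 0.096390 × 0.42 = 0.040484
P(Reactor cooling lost) [OR] = 1 − (1−0.043400) × (1−0.012096) × (1−0.040484) = 0.093230
Rounded to 4 decimal places: P(Reactor cooling lost) ≈ 0.0932.

0.0932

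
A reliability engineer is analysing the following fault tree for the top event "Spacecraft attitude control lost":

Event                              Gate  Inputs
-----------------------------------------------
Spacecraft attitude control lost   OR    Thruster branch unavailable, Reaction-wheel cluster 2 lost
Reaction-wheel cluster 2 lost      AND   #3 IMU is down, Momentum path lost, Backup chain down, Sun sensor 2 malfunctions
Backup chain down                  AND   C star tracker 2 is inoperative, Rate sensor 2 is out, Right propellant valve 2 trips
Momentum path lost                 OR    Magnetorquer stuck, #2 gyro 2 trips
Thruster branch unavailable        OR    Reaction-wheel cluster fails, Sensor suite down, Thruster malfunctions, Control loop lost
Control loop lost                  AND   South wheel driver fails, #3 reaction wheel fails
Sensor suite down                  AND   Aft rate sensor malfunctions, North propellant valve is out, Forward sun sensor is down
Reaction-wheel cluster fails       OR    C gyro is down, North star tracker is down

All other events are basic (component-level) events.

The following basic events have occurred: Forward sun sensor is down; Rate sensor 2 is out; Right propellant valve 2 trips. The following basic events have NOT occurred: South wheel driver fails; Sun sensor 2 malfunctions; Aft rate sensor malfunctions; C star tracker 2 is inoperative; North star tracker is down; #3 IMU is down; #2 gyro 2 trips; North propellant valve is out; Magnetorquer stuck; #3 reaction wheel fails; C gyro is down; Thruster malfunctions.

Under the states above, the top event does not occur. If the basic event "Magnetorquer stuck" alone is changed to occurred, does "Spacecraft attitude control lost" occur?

No

Counterfactual: set "Magnetorquer stuck" to occurred.
Reaction-wheel cluster fails [OR]: C gyro is down=not, North star tracker is down=not → no input occurs → does not occur.
Sensor suite down [AND]: Aft rate sensor malfunctions=not, North propellant valve is out=not, Forward sun sensor is down=occurs → not all inputs occur → does not occur.
Control loop lost [AND]: South wheel driver fails=not, #3 reaction wheel fails=not → not all inputs occur → does not occur.
Thruster branch unavailable [OR]: Reaction-wheel cluster fails=not, Sensor suite down=not, Thruster malfunctions=not, Control loop lost=not → no input occurs → does not occur.
Momentum path lost [OR]: Magnetorquer stuck=occurs, #2 gyro 2 trips=not → at least one input occurs → occurs.
Backup chain down [AND]: C star tracker 2 is inoperative=not, Rate sensor 2 is out=occurs, Right propellant valve 2 trips=occurs → not all inputs occur → does not occur.
Reaction-wheel cluster 2 lost [AND]: #3 IMU is down=not, Momentum path lost=occurs, Backup chain down=not, Sun sensor 2 malfunctions=not → not all inputs occur → does not occur.
Spacecraft attitude control lost [OR]: Thruster branch unavailable=not, Reaction-wheel cluster 2 lost=not → no input occurs → does not occur.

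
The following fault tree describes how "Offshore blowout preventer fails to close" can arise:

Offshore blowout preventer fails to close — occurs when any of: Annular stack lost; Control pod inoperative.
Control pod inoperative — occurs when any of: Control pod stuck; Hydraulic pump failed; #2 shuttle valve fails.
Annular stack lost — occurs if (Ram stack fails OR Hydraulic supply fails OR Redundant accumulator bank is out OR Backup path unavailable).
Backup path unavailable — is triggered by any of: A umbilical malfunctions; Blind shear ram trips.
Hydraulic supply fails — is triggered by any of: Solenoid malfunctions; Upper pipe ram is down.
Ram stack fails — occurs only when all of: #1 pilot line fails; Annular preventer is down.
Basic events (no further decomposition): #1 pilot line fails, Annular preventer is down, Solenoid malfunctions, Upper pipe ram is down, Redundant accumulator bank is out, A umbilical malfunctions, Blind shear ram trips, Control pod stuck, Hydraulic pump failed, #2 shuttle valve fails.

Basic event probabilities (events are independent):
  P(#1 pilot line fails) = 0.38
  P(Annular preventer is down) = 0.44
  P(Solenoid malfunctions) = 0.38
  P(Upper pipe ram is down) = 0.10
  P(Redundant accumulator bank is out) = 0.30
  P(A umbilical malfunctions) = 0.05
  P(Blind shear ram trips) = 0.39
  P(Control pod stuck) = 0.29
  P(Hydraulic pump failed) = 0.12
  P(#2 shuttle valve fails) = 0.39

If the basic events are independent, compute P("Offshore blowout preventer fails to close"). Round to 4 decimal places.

0.9282

P(Ram stack fails) [AND] = 0.38 × 0.44 = 0.167200
P(Hydraulic supply fails) [OR] = 1 − (1−0.38) × (1−0.10) = 0.442000
P(Backup path unavailable) [OR] = 1 − (1−0.05) × (1−0.39) = 0.420500
P(Annular stack lost) [OR] = 1 − (1−0.167200) × (1−0.442000) × (1−0.30) × (1−0.420500) = 0.811493
P(Control pod inoperative) [OR] = 1 − (1−0.29) × (1−0.12) × (1−0.39) = 0.618872
P(Offshore blowout preventer fails to close) [OR] = 1 − (1−0.811493) × (1−0.618872) = 0.928155
Rounded to 4 decimal places: P(Offshore blowout preventer fails to close) ≈ 0.9282.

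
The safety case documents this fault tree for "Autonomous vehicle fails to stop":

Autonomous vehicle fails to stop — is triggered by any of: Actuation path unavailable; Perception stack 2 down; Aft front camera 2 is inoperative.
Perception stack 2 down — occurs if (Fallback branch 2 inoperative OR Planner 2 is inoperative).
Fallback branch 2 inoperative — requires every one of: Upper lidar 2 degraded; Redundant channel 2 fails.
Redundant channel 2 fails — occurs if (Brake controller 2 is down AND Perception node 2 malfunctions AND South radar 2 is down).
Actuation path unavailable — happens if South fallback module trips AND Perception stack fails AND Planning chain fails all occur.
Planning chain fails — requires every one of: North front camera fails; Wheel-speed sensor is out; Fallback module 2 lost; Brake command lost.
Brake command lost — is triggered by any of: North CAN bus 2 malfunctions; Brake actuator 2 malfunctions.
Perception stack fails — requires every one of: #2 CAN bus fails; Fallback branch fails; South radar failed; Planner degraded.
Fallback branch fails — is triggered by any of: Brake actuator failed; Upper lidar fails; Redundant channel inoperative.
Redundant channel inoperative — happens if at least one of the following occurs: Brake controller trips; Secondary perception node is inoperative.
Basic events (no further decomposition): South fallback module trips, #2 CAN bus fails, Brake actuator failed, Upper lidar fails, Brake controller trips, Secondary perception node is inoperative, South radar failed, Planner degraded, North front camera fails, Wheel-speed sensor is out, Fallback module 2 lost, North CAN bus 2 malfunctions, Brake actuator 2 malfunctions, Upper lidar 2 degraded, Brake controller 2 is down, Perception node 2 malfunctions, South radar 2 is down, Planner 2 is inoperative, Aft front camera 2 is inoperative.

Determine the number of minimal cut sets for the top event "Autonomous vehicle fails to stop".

11

Redundant channel inoperative [OR]: union of children's cut sets → 2 cut set(s).
Fallback branch fails [OR]: union of children's cut sets → 4 cut set(s).
Perception stack fails [AND]: one cut set from each child combined → 1 × 4 × 1 × 1 = 4 cut set(s).
Brake command lost [OR]: union of children's cut sets → 2 cut set(s).
Planning chain fails [AND]: one cut set from each child combined → 1 × 1 × 1 × 2 = 2 cut set(s).
Actuation path unavailable [AND]: one cut set from each child combined → 1 × 4 × 2 = 8 cut set(s).
Redundant channel 2 fails [AND]: one cut set from each child combined → 1 × 1 × 1 = 1 cut set(s).
Fallback branch 2 inoperative [AND]: one cut set from each child combined → 1 × 1 = 1 cut set(s).
Perception stack 2 down [OR]: union of children's cut sets → 2 cut set(s).
Autonomous vehicle fails to stop [OR]: union of children's cut sets → 11 cut set(s).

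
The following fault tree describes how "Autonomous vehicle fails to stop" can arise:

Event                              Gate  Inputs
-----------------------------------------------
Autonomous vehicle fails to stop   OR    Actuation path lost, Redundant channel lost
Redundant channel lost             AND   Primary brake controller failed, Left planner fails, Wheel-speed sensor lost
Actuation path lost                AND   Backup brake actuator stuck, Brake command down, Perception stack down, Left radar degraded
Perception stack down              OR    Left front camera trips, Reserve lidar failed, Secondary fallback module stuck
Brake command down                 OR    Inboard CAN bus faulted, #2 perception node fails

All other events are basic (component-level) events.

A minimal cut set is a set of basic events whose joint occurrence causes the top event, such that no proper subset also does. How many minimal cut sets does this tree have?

7

Brake command down [OR]: union of children's cut sets → 2 cut set(s).
Perception stack down [OR]: union of children's cut sets → 3 cut set(s).
Actuation path lost [AND]: one cut set from each child combined → 1 × 2 × 3 × 1 = 6 cut set(s).
Redundant channel lost [AND]: one cut set from each child combined → 1 × 1 × 1 = 1 cut set(s).
Autonomous vehicle fails to stop [OR]: union of children's cut sets → 7 cut set(s).
Minimal cut sets: {Backup brake actuator stuck, Inboard CAN bus faulted, Left front camera trips, Left radar degraded}; {Backup brake actuator stuck, Inboard CAN bus faulted, Left radar degraded, Reserve lidar failed}; {Backup brake actuator stuck, Inboard CAN bus faulted, Left radar degraded, Secondary fallback module stuck}; {#2 perception node fails, Backup brake actuator stuck, Left front camera trips, Left radar degraded}; {#2 perception node fails, Backup brake actuator stuck, Left radar degraded, Reserve lidar failed}; {#2 perception node fails, Backup brake actuator stuck, Left radar degraded, Secondary fallback module stuck}; {Left planner fails, Primary brake controller failed, Wheel-speed sensor lost}.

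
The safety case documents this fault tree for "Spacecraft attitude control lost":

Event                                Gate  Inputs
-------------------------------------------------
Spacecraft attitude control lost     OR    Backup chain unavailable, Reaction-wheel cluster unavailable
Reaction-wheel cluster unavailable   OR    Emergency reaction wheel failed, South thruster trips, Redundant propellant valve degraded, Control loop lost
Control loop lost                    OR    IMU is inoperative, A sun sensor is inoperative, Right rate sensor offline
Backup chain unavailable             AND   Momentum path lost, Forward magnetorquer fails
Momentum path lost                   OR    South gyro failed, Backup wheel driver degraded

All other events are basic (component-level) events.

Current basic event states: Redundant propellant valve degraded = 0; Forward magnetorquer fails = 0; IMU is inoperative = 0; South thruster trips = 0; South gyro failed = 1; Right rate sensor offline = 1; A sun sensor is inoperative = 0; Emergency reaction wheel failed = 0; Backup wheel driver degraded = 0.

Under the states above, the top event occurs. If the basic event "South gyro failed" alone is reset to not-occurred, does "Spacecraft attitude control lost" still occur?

Yes

Counterfactual: set "South gyro failed" to not occurred.
Momentum path lost [OR]: South gyro failed=not, Backup wheel driver degraded=not → no input occurs → does not occur.
Backup chain unavailable [AND]: Momentum path lost=not, Forward magnetorquer fails=not → not all inputs occur → does not occur.
Control loop lost [OR]: IMU is inoperative=not, A sun sensor is inoperative=not, Right rate sensor offline=occurs → at least one input occurs → occurs.
Reaction-wheel cluster unavailable [OR]: Emergency reaction wheel failed=not, South thruster trips=not, Redundant propellant valve degraded=not, Control loop lost=occurs → at least one input occurs → occurs.
Spacecraft attitude control lost [OR]: Backup chain unavailable=not, Reaction-wheel cluster unavailable=occurs → at least one input occurs → occurs.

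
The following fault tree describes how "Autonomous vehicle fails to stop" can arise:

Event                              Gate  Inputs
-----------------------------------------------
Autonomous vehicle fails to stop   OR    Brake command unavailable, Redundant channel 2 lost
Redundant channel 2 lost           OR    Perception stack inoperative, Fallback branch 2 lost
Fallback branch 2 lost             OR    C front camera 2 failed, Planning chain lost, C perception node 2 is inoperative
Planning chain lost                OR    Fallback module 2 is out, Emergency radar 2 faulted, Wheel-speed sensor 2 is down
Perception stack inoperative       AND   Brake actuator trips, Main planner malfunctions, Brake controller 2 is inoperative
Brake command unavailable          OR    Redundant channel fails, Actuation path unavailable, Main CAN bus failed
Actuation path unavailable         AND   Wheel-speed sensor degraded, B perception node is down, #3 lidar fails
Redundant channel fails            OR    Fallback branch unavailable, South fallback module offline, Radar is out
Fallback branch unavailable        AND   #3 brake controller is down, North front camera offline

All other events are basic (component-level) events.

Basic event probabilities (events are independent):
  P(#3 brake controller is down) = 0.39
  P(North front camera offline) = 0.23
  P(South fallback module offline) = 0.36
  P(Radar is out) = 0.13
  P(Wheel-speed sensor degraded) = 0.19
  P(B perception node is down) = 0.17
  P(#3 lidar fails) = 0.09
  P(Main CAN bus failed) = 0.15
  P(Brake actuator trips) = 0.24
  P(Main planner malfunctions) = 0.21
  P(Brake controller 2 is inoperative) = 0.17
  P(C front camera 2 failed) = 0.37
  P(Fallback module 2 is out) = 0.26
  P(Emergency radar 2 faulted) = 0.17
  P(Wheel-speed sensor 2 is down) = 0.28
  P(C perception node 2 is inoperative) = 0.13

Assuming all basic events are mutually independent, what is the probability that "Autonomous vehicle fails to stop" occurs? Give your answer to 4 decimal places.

0.8968

P(Fallback branch unavailable) [AND] = 0.39 × 0.23 = 0.089700
P(Redundant channel fails) [OR] = 1 − (1−0.089700) × (1−0.36) × (1−0.13) = 0.493145
P(Actuation path unavailable) [AND] = 0.19 × 0.17 × 0.09 = 0.002907
P(Brake command unavailable) [OR] = 1 − (1−0.493145) × (1−0.002907) × (1−0.15) = 0.570426
P(Perception stack inoperative) [AND] = 0.24 × 0.21 × 0.17 = 0.008568
P(Planning chain lost) [OR] = 1 − (1−0.26) × (1−0.17) × (1−0.28) = 0.557776
P(Fallback branch 2 lost) [OR] = 1 − (1−0.37) × (1−0.557776) × (1−0.13) = 0.757617
P(Redundant channel 2 lost) [OR] = 1 − (1−0.008568) × (1−0.757617) = 0.759694
P(Autonomous vehicle fails to stop) [OR] = 1 − (1−0.570426) × (1−0.759694) = 0.896771
Rounded to 4 decimal places: P(Autonomous vehicle fails to stop) ≈ 0.8968.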